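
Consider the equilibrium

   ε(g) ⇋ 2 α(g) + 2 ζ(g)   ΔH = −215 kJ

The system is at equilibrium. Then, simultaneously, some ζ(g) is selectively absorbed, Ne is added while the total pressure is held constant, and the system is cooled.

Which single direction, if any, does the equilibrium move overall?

Removing ζ (g), a product, drives the reaction to the right.
Adding inert gas at constant total pressure expands the volume and lowers every reacting partial pressure. With Δn_gas = 4 − 1 = +3, Q moves away from K toward the side with fewer gas moles, so the system shifts toward the side with more gas moles — to the right.
The forward reaction is exothermic. Lowering T favours the exothermic direction — shift to the right.
All effects act in the same direction — net shift to the right.

right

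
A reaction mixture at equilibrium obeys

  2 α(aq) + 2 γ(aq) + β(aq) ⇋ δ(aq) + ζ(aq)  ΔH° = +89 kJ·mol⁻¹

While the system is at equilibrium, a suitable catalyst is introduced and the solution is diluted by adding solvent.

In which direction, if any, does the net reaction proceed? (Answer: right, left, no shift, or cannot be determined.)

A catalyst speeds both forward and reverse rates equally; it changes neither Q nor K — no shift from this change.
Dilution lowers every aqueous concentration by the same factor. Δn_aq = 2 − 5 = -3, so the system shifts toward the side with more dissolved moles — to the left.
Only the nonzero effect(s) matter; the net shift is to the left.

left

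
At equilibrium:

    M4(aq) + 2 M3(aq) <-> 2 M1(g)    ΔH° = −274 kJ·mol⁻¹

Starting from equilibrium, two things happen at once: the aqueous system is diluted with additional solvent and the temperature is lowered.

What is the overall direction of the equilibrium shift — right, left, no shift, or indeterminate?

cannot be determined

Dilution lowers every aqueous concentration by the same factor. Δn_aq = 0 − 3 = -3, so the system shifts toward the side with more dissolved moles — to the left.
The forward reaction is exothermic. Lowering T favours the exothermic direction — shift to the right.
The individual effects push in opposite directions; without quantitative information the net direction cannot be determined.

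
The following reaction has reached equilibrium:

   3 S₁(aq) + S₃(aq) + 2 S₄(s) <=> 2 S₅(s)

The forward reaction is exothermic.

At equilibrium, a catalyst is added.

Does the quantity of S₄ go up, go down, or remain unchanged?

A catalyst speeds both forward and reverse rates equally; it changes neither Q nor K — no shift from this change.
No net shift occurs, so the amount of S₄ is unchanged.

unchanged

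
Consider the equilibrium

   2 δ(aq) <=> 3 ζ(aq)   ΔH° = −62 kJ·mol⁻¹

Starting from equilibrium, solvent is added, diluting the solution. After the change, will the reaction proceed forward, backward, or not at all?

right

Dilution lowers every aqueous concentration by the same factor. Δn_aq = 3 − 2 = +1, so the system shifts toward the side with more dissolved moles — to the right.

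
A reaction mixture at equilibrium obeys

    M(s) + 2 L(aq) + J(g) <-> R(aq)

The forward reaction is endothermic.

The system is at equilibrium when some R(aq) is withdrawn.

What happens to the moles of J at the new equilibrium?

Removing R (aq), a product, drives the reaction to the right.
The net shift is to the right. J is a reactant, so its amount decreases.

decreases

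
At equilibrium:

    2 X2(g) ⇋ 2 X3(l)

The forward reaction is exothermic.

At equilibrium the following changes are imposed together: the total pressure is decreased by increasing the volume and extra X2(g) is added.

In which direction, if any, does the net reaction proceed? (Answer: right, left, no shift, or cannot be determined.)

cannot be determined

Gas moles: reactants 2, products 0 (Δn_gas = -2). Expansion shifts the system toward the side with more moles of gas — to the left.
Adding X2 (g), a reactant, drives the reaction to the right.
The individual effects push in opposite directions; without quantitative information the net direction cannot be determined.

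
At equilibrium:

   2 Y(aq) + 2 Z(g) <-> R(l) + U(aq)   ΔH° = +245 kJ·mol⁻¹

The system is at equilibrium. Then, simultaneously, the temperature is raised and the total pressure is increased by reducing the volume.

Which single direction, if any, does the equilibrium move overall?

right

The forward reaction is endothermic. Raising T favours the endothermic direction — shift to the right.
Gas moles: reactants 2, products 0 (Δn_gas = -2). Compression shifts the system toward the side with fewer moles of gas — to the right.
All effects act in the same direction — net shift to the right.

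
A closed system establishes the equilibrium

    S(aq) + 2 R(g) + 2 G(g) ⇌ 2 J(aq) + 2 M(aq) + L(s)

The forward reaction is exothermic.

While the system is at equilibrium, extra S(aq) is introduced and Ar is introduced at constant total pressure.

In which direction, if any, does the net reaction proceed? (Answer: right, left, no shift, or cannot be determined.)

Adding S (aq), a reactant, drives the reaction to the right.
Adding inert gas at constant total pressure expands the volume and lowers every reacting partial pressure. With Δn_gas = 0 − 4 = -4, Q moves away from K toward the side with fewer gas moles, so the system shifts toward the side with more gas moles — to the left.
The individual effects push in opposite directions; without quantitative information the net direction cannot be determined.

cannot be determined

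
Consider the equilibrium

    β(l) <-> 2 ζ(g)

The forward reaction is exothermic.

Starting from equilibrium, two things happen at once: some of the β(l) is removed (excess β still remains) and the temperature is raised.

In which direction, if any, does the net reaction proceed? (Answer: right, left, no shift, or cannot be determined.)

left

β is a pure liquid; its activity is 1 regardless of amount, so Q is unaffected — no shift from this change.
The forward reaction is exothermic. Raising T favours the endothermic direction — shift to the left.
Only the nonzero effect(s) matter; the net shift is to the left.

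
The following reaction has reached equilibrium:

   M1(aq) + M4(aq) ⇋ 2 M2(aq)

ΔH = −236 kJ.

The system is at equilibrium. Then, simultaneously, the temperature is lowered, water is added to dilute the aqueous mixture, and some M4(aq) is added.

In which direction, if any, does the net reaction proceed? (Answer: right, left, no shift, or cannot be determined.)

right

The forward reaction is exothermic. Lowering T favours the exothermic direction — shift to the right.
Dilution scales every aqueous concentration by the same factor. Δn_aq = 2 − 2 = 0, so Q is unchanged — no shift.
Adding M4 (aq), a reactant, drives the reaction to the right.
Only the nonzero effect(s) matter; the net shift is to the right.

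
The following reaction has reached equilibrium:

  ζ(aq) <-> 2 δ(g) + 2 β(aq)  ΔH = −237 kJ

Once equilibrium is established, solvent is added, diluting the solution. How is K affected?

unchanged

The equilibrium constant depends only on temperature. This perturbation may move the position of equilibrium, but since T is unchanged, K itself is unchanged.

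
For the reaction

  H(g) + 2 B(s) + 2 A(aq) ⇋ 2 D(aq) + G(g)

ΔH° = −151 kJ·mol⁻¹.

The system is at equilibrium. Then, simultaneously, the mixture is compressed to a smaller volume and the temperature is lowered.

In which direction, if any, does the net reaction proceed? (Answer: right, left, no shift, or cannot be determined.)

right

Gas moles: reactants 1, products 1. Δn_gas = 0, so a volume change leaves Q equal to K — no shift from this change.
The forward reaction is exothermic. Lowering T favours the exothermic direction — shift to the right.
Only the nonzero effect(s) matter; the net shift is to the right.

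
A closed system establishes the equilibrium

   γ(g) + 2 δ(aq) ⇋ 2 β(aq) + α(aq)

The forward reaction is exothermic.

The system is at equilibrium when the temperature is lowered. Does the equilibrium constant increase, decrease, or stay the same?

increases

K depends on temperature via the van 't Hoff relation. The forward reaction is exothermic, so lowering T increases K.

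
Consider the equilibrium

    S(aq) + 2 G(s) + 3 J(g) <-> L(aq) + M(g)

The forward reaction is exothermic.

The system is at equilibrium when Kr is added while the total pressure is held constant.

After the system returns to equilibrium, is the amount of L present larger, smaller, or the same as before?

decreases

Adding inert gas at constant total pressure expands the volume and lowers every reacting partial pressure. With Δn_gas = 1 − 3 = -2, Q moves away from K toward the side with fewer gas moles, so the system shifts toward the side with more gas moles — to the left.
The net shift is to the left. L is a product, so its amount decreases.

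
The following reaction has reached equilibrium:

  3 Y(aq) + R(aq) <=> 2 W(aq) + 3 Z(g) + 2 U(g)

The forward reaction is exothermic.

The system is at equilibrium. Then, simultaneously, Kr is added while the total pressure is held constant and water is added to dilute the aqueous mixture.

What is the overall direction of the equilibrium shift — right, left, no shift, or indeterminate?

cannot be determined

Adding inert gas at constant total pressure expands the volume and lowers every reacting partial pressure. With Δn_gas = 5 − 0 = +5, Q moves away from K toward the side with fewer gas moles, so the system shifts toward the side with more gas moles — to the right.
Dilution lowers every aqueous concentration by the same factor. Δn_aq = 2 − 4 = -2, so the system shifts toward the side with more dissolved moles — to the left.
The individual effects push in opposite directions; without quantitative information the net direction cannot be determined.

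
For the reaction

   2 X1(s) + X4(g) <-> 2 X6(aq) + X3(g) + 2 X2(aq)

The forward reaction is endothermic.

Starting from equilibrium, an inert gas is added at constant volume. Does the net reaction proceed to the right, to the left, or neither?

At constant volume, adding an inert gas leaves every reacting species' partial pressure unchanged, so Q is unchanged — no shift from this change.

no shift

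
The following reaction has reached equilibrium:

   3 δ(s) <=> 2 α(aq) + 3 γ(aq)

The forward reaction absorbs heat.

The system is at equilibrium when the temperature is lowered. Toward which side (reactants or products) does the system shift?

left

The forward reaction is endothermic. Lowering T favours the exothermic direction — shift to the left.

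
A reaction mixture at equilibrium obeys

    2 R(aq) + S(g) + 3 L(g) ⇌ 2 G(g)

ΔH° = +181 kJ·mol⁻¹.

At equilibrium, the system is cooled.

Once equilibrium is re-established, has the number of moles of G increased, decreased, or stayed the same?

decreases

The forward reaction is endothermic. Lowering T favours the exothermic direction — shift to the left.
The net shift is to the left. G is a product, so its amount decreases.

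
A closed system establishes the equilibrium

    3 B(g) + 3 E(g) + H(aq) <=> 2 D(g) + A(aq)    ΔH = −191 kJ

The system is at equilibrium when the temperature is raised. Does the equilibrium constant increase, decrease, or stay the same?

decreases

K depends on temperature via the van 't Hoff relation. The forward reaction is exothermic, so raising T decreases K.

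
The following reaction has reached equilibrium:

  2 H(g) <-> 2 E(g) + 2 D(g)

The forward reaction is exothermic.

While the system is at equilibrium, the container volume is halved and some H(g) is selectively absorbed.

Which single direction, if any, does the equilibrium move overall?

left

Gas moles: reactants 2, products 4 (Δn_gas = +2). Compression shifts the system toward the side with fewer moles of gas — to the left.
Removing H (g), a reactant, drives the reaction to the left.
All effects act in the same direction — net shift to the left.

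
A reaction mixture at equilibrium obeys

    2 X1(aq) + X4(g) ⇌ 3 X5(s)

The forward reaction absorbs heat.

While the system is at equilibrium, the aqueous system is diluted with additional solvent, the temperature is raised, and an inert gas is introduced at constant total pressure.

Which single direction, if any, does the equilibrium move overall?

Dilution lowers every aqueous concentration by the same factor. Δn_aq = 0 − 2 = -2, so the system shifts toward the side with more dissolved moles — to the left.
The forward reaction is endothermic. Raising T favours the endothermic direction — shift to the right.
Adding inert gas at constant total pressure expands the volume and lowers every reacting partial pressure. With Δn_gas = 0 − 1 = -1, Q moves away from K toward the side with fewer gas moles, so the system shifts toward the side with more gas moles — to the left.
The individual effects push in opposite directions; without quantitative information the net direction cannot be determined.

cannot be determined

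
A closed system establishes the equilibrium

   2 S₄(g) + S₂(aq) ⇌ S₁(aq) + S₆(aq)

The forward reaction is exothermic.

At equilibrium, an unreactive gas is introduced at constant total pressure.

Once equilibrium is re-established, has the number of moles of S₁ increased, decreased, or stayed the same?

Adding inert gas at constant total pressure expands the volume and lowers every reacting partial pressure. With Δn_gas = 0 − 2 = -2, Q moves away from K toward the side with fewer gas moles, so the system shifts toward the side with more gas moles — to the left.
The net shift is to the left. S₁ is a product, so its amount decreases.

decreases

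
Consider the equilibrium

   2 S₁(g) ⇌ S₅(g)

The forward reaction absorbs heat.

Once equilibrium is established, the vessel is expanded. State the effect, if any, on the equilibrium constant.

The equilibrium constant depends only on temperature. This perturbation may move the position of equilibrium, but since T is unchanged, K itself is unchanged.

unchanged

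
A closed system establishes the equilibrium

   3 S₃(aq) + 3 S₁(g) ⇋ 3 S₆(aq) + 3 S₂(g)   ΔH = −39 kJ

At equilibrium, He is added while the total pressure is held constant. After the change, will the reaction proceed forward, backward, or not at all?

no shift

Adding inert gas at constant total pressure expands the volume, scaling every reacting partial pressure by the same factor. Δn_gas = 3 − 3 = 0, so Q is unchanged — no shift.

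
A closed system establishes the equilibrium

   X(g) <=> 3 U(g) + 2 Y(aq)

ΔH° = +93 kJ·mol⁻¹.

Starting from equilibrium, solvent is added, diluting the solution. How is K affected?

The equilibrium constant depends only on temperature. This perturbation may move the position of equilibrium, but since T is unchanged, K itself is unchanged.

unchanged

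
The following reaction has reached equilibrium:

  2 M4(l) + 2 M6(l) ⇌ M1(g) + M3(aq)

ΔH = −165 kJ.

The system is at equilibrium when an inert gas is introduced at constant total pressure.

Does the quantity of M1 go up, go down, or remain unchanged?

increases

Adding inert gas at constant total pressure expands the volume and lowers every reacting partial pressure. With Δn_gas = 1 − 0 = +1, Q moves away from K toward the side with fewer gas moles, so the system shifts toward the side with more gas moles — to the right.
The net shift is to the right. M1 is a product, so its amount increases.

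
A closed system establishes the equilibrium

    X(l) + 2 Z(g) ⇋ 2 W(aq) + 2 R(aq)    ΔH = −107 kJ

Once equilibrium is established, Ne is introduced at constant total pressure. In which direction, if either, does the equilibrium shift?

Adding inert gas at constant total pressure expands the volume and lowers every reacting partial pressure. With Δn_gas = 0 − 2 = -2, Q moves away from K toward the side with fewer gas moles, so the system shifts toward the side with more gas moles — to the left.

left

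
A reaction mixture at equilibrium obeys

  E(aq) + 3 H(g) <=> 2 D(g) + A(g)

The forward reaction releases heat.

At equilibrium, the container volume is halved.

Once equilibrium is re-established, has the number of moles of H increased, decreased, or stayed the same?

Gas moles: reactants 3, products 3. Δn_gas = 0, so a volume change leaves Q equal to K — no shift from this change.
No net shift occurs, so the amount of H is unchanged.

unchanged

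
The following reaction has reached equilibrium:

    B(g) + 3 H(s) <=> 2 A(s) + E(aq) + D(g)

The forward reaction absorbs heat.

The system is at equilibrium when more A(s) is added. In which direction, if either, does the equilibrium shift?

A is a pure solid; its activity is 1 regardless of amount, so Q is unaffected — no shift from this change.

no shift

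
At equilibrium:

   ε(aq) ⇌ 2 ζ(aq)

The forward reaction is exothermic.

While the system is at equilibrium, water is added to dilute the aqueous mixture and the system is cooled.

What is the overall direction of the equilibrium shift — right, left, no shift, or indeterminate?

Dilution lowers every aqueous concentration by the same factor. Δn_aq = 2 − 1 = +1, so the system shifts toward the side with more dissolved moles — to the right.
The forward reaction is exothermic. Lowering T favours the exothermic direction — shift to the right.
All effects act in the same direction — net shift to the right.

right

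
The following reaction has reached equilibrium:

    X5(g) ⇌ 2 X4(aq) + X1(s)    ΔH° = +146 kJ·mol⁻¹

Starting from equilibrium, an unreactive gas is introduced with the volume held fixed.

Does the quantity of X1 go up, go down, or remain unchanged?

At constant volume, adding an inert gas leaves every reacting species' partial pressure unchanged, so Q is unchanged — no shift from this change.
No net shift occurs, so the amount of X1 is unchanged.

unchanged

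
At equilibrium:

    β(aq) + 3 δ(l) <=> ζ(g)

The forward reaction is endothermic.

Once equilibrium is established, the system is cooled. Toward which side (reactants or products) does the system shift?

left

The forward reaction is endothermic. Lowering T favours the exothermic direction — shift to the left.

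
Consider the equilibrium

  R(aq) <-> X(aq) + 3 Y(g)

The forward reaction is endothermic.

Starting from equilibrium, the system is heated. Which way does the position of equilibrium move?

right

The forward reaction is endothermic. Raising T favours the endothermic direction — shift to the right.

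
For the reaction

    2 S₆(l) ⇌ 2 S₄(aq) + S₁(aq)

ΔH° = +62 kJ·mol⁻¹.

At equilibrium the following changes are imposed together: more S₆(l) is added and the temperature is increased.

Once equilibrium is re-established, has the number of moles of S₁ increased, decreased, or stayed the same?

increases

S₆ is a pure liquid; its activity is 1 regardless of amount, so Q is unaffected — no shift from this change.
The forward reaction is endothermic. Raising T favours the endothermic direction — shift to the right.
The net shift is to the right. S₁ is a product, so its amount increases.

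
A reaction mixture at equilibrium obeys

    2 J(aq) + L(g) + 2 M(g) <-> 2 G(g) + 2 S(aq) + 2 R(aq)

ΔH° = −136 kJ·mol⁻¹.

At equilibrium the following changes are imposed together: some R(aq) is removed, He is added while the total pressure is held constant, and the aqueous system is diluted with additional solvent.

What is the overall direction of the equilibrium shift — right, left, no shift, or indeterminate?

Removing R (aq), a product, drives the reaction to the right.
Adding inert gas at constant total pressure expands the volume and lowers every reacting partial pressure. With Δn_gas = 2 − 3 = -1, Q moves away from K toward the side with fewer gas moles, so the system shifts toward the side with more gas moles — to the left.
Dilution lowers every aqueous concentration by the same factor. Δn_aq = 4 − 2 = +2, so the system shifts toward the side with more dissolved moles — to the right.
The individual effects push in opposite directions; without quantitative information the net direction cannot be determined.

cannot be determined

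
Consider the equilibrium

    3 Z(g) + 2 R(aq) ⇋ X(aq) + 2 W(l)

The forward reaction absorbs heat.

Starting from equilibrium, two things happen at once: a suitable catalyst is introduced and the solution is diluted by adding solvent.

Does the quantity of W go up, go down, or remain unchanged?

decreases

A catalyst speeds both forward and reverse rates equally; it changes neither Q nor K — no shift from this change.
Dilution lowers every aqueous concentration by the same factor. Δn_aq = 1 − 2 = -1, so the system shifts toward the side with more dissolved moles — to the left.
The net shift is to the left. W is a product, so its amount decreases.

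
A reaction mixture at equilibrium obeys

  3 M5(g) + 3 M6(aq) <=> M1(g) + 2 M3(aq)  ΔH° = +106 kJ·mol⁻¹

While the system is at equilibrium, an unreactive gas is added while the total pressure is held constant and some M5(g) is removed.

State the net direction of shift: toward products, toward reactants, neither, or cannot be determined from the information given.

Adding inert gas at constant total pressure expands the volume and lowers every reacting partial pressure. With Δn_gas = 1 − 3 = -2, Q moves away from K toward the side with fewer gas moles, so the system shifts toward the side with more gas moles — to the left.
Removing M5 (g), a reactant, drives the reaction to the left.
All effects act in the same direction — net shift to the left.

left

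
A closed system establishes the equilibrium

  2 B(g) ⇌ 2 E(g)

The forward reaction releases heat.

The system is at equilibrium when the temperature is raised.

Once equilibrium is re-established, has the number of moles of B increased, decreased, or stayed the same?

increases

The forward reaction is exothermic. Raising T favours the endothermic direction — shift to the left.
The net shift is to the left. B is a reactant, so its amount increases.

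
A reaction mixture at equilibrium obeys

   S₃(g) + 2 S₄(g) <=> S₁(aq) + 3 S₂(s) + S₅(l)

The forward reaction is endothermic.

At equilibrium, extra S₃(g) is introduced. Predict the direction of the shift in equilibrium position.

Adding S₃ (g), a reactant, drives the reaction to the right.

right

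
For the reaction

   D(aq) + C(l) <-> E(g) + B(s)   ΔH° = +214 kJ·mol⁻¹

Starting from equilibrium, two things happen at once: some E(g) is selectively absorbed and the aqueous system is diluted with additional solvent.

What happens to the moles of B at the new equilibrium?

cannot be determined

Removing E (g), a product, drives the reaction to the right.
Dilution lowers every aqueous concentration by the same factor. Δn_aq = 0 − 1 = -1, so the system shifts toward the side with more dissolved moles — to the left.
The two effects oppose each other, so the net shift — and hence the change in B — cannot be determined from the given information.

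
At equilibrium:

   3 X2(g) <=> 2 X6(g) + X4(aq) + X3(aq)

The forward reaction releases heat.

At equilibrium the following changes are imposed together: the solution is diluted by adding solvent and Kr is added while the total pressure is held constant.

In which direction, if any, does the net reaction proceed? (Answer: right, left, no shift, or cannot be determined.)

Dilution lowers every aqueous concentration by the same factor. Δn_aq = 2 − 0 = +2, so the system shifts toward the side with more dissolved moles — to the right.
Adding inert gas at constant total pressure expands the volume and lowers every reacting partial pressure. With Δn_gas = 2 − 3 = -1, Q moves away from K toward the side with fewer gas moles, so the system shifts toward the side with more gas moles — to the left.
The individual effects push in opposite directions; without quantitative information the net direction cannot be determined.

cannot be determined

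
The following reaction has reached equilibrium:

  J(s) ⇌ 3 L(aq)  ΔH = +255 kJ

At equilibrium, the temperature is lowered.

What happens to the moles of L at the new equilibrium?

decreases

The forward reaction is endothermic. Lowering T favours the exothermic direction — shift to the left.
The net shift is to the left. L is a product, so its amount decreases.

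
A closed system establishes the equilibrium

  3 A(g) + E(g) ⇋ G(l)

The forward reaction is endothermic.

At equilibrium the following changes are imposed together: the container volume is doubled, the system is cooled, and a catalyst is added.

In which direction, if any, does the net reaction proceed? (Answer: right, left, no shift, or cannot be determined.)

Gas moles: reactants 4, products 0 (Δn_gas = -4). Expansion shifts the system toward the side with more moles of gas — to the left.
The forward reaction is endothermic. Lowering T favours the exothermic direction — shift to the left.
A catalyst speeds both forward and reverse rates equally; it changes neither Q nor K — no shift from this change.
Only the nonzero effect(s) matter; the net shift is to the left.

left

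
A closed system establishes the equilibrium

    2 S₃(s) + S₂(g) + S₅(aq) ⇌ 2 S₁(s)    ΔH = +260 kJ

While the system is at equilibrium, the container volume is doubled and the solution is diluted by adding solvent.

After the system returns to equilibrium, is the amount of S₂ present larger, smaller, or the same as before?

Gas moles: reactants 1, products 0 (Δn_gas = -1). Expansion shifts the system toward the side with more moles of gas — to the left.
Dilution lowers every aqueous concentration by the same factor. Δn_aq = 0 − 1 = -1, so the system shifts toward the side with more dissolved moles — to the left.
The net shift is to the left. S₂ is a reactant, so its amount increases.

increases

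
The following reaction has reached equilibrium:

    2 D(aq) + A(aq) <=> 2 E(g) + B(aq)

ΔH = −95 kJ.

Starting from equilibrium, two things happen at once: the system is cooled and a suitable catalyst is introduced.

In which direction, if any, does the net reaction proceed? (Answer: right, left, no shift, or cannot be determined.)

The forward reaction is exothermic. Lowering T favours the exothermic direction — shift to the right.
A catalyst speeds both forward and reverse rates equally; it changes neither Q nor K — no shift from this change.
Only the nonzero effect(s) matter; the net shift is to the right.

right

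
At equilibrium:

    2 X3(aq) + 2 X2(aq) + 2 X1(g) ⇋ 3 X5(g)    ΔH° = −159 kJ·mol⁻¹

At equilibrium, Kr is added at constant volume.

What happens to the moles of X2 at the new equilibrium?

At constant volume, adding an inert gas leaves every reacting species' partial pressure unchanged, so Q is unchanged — no shift from this change.
No net shift occurs, so the amount of X2 is unchanged.

unchanged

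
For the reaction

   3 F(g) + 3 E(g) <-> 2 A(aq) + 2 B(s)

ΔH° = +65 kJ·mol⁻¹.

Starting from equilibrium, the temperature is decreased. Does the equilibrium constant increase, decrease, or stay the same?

K depends on temperature via the van 't Hoff relation. The forward reaction is endothermic, so lowering T decreases K.

decreases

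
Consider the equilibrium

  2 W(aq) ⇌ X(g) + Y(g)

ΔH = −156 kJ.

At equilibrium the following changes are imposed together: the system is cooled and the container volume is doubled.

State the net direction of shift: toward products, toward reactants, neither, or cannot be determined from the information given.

The forward reaction is exothermic. Lowering T favours the exothermic direction — shift to the right.
Gas moles: reactants 0, products 2 (Δn_gas = +2). Expansion shifts the system toward the side with more moles of gas — to the right.
All effects act in the same direction — net shift to the right.

right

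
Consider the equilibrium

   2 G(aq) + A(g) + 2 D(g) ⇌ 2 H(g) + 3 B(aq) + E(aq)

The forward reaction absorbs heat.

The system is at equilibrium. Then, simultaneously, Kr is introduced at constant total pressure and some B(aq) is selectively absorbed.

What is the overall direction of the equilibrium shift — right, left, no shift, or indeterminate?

Adding inert gas at constant total pressure expands the volume and lowers every reacting partial pressure. With Δn_gas = 2 − 3 = -1, Q moves away from K toward the side with fewer gas moles, so the system shifts toward the side with more gas moles — to the left.
Removing B (aq), a product, drives the reaction to the right.
The individual effects push in opposite directions; without quantitative information the net direction cannot be determined.

cannot be determined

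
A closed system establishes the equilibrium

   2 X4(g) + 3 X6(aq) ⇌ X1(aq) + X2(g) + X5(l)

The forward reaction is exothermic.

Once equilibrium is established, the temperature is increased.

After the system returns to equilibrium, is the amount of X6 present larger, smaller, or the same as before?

The forward reaction is exothermic. Raising T favours the endothermic direction — shift to the left.
The net shift is to the left. X6 is a reactant, so its amount increases.

increases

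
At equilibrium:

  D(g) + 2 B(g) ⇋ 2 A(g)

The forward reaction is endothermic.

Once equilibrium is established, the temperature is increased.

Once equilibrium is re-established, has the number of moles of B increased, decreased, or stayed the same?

decreases

The forward reaction is endothermic. Raising T favours the endothermic direction — shift to the right.
The net shift is to the right. B is a reactant, so its amount decreases.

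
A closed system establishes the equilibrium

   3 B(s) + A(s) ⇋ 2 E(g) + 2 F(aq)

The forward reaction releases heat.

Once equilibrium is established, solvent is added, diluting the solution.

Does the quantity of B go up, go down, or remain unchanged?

decreases

Dilution lowers every aqueous concentration by the same factor. Δn_aq = 2 − 0 = +2, so the system shifts toward the side with more dissolved moles — to the right.
The net shift is to the right. B is a reactant, so its amount decreases.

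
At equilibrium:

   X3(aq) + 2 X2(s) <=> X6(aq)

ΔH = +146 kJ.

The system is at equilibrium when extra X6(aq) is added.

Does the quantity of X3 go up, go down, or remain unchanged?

increases

Adding X6 (aq), a product, drives the reaction to the left.
The net shift is to the left. X3 is a reactant, so its amount increases.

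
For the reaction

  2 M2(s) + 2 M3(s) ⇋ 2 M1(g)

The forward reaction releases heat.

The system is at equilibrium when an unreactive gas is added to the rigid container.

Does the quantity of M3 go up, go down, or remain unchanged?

At constant volume, adding an inert gas leaves every reacting species' partial pressure unchanged, so Q is unchanged — no shift from this change.
No net shift occurs, so the amount of M3 is unchanged.

unchanged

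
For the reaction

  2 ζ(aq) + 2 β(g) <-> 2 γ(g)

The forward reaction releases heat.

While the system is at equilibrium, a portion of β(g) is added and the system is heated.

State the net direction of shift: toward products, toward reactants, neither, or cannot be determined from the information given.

Adding β (g), a reactant, drives the reaction to the right.
The forward reaction is exothermic. Raising T favours the endothermic direction — shift to the left.
The individual effects push in opposite directions; without quantitative information the net direction cannot be determined.

cannot be determined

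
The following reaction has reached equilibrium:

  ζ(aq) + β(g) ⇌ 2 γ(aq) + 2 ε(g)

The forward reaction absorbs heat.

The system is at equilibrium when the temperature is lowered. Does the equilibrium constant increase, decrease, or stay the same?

decreases

K depends on temperature via the van 't Hoff relation. The forward reaction is endothermic, so lowering T decreases K.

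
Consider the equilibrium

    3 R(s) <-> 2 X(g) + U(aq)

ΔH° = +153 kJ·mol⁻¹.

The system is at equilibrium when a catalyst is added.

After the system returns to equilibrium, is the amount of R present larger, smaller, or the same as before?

A catalyst speeds both forward and reverse rates equally; it changes neither Q nor K — no shift from this change.
No net shift occurs, so the amount of R is unchanged.

unchanged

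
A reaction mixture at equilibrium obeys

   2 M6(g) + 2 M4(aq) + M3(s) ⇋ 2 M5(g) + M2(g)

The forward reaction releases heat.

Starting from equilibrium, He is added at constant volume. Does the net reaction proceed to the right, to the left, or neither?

no shift

At constant volume, adding an inert gas leaves every reacting species' partial pressure unchanged, so Q is unchanged — no shift from this change.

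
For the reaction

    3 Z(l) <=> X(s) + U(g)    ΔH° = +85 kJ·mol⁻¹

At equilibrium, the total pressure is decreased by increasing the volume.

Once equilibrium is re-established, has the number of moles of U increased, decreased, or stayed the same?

Gas moles: reactants 0, products 1 (Δn_gas = +1). Expansion shifts the system toward the side with more moles of gas — to the right.
The net shift is to the right. U is a product, so its amount increases.

increases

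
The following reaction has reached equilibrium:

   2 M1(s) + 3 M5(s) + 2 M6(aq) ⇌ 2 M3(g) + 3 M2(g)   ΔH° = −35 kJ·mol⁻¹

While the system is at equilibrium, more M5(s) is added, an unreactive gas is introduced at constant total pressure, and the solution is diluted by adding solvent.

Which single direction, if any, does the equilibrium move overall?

cannot be determined

M5 is a pure solid; its activity is 1 regardless of amount, so Q is unaffected — no shift from this change.
Adding inert gas at constant total pressure expands the volume and lowers every reacting partial pressure. With Δn_gas = 5 − 0 = +5, Q moves away from K toward the side with fewer gas moles, so the system shifts toward the side with more gas moles — to the right.
Dilution lowers every aqueous concentration by the same factor. Δn_aq = 0 − 2 = -2, so the system shifts toward the side with more dissolved moles — to the left.
The individual effects push in opposite directions; without quantitative information the net direction cannot be determined.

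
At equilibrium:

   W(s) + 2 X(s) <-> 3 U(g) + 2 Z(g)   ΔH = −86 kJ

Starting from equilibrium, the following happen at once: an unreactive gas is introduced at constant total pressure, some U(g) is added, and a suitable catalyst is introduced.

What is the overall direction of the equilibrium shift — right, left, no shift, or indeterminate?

Adding inert gas at constant total pressure expands the volume and lowers every reacting partial pressure. With Δn_gas = 5 − 0 = +5, Q moves away from K toward the side with fewer gas moles, so the system shifts toward the side with more gas moles — to the right.
Adding U (g), a product, drives the reaction to the left.
A catalyst speeds both forward and reverse rates equally; it changes neither Q nor K — no shift from this change.
The individual effects push in opposite directions; without quantitative information the net direction cannot be determined.

cannot be determined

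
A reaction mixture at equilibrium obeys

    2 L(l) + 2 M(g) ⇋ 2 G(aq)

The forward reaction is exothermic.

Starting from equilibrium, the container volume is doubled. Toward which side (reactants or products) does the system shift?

Gas moles: reactants 2, products 0 (Δn_gas = -2). Expansion shifts the system toward the side with more moles of gas — to the left.

left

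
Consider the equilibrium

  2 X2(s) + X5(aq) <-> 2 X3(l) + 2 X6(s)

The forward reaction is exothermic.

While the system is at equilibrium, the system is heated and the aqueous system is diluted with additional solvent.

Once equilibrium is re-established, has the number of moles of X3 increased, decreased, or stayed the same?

The forward reaction is exothermic. Raising T favours the endothermic direction — shift to the left.
Dilution lowers every aqueous concentration by the same factor. Δn_aq = 0 − 1 = -1, so the system shifts toward the side with more dissolved moles — to the left.
The net shift is to the left. X3 is a product, so its amount decreases.

decreases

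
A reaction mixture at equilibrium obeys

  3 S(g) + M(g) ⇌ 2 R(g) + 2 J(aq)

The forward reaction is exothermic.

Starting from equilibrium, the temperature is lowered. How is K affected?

increases

K depends on temperature via the van 't Hoff relation. The forward reaction is exothermic, so lowering T increases K.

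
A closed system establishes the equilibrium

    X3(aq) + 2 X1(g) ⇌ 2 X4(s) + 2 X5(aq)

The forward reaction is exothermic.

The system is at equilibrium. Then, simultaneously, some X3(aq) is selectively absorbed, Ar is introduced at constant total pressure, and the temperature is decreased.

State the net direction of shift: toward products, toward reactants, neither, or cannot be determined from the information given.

Removing X3 (aq), a reactant, drives the reaction to the left.
Adding inert gas at constant total pressure expands the volume and lowers every reacting partial pressure. With Δn_gas = 0 − 2 = -2, Q moves away from K toward the side with fewer gas moles, so the system shifts toward the side with more gas moles — to the left.
The forward reaction is exothermic. Lowering T favours the exothermic direction — shift to the right.
The individual effects push in opposite directions; without quantitative information the net direction cannot be determined.

cannot be determined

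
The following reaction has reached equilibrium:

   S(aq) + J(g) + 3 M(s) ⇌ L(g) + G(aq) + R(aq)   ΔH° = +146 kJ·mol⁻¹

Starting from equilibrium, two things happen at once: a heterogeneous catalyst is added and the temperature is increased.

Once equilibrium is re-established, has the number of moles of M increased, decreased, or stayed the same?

A catalyst speeds both forward and reverse rates equally; it changes neither Q nor K — no shift from this change.
The forward reaction is endothermic. Raising T favours the endothermic direction — shift to the right.
The net shift is to the right. M is a reactant, so its amount decreases.

decreases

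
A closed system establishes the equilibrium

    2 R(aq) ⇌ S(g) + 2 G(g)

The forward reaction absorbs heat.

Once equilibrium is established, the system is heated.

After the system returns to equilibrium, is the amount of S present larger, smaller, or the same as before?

The forward reaction is endothermic. Raising T favours the endothermic direction — shift to the right.
The net shift is to the right. S is a product, so its amount increases.

increases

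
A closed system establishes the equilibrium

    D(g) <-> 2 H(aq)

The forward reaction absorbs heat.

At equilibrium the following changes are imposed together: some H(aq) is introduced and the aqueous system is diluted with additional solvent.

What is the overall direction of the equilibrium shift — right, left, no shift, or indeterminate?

cannot be determined

Adding H (aq), a product, drives the reaction to the left.
Dilution lowers every aqueous concentration by the same factor. Δn_aq = 2 − 0 = +2, so the system shifts toward the side with more dissolved moles — to the right.
The individual effects push in opposite directions; without quantitative information the net direction cannot be determined.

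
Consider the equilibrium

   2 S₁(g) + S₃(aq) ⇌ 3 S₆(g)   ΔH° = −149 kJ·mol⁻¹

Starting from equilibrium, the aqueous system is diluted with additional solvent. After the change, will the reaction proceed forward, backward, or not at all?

Dilution lowers every aqueous concentration by the same factor. Δn_aq = 0 − 1 = -1, so the system shifts toward the side with more dissolved moles — to the left.

left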